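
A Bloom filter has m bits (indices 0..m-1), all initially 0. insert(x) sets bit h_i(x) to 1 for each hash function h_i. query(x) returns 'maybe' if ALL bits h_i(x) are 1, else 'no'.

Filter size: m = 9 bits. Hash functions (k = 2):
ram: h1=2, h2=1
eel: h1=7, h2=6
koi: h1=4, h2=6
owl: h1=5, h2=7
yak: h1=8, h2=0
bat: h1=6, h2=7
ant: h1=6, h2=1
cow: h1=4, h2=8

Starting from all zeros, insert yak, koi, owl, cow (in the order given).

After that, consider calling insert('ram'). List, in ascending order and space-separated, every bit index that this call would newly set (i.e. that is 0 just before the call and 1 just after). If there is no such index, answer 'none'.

Answer: 1 2

Derivation:
Start: bits=000000000
After insert 'yak': sets bits 0 8 -> bits=100000001
After insert 'koi': sets bits 4 6 -> bits=100010101
After insert 'owl': sets bits 5 7 -> bits=100011111
After insert 'cow': sets bits 4 8 -> bits=100011111
insert 'ram' would touch bits 1 2; currently bit1=0, bit2=0
Bits that are 0 among those (would change 0->1): 1 2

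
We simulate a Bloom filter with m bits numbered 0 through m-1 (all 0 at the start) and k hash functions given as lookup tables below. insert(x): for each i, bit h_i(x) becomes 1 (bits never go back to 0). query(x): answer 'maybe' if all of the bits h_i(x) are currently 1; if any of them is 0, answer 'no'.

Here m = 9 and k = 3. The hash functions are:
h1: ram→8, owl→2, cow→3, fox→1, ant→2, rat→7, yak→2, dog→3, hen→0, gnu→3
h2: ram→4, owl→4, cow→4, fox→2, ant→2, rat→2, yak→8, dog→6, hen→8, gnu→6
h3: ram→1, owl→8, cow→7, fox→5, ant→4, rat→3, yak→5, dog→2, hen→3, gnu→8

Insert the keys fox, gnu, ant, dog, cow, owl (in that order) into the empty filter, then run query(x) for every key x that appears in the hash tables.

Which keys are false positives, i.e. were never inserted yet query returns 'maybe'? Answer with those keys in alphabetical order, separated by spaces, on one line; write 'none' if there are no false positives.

Start: bits=000000000
After insert 'fox': sets bits 1 2 5 -> bits=011001000
After insert 'gnu': sets bits 3 6 8 -> bits=011101101
After insert 'ant': sets bits 2 4 -> bits=011111101
After insert 'dog': sets bits 2 3 6 -> bits=011111101
After insert 'cow': sets bits 3 4 7 -> bits=011111111
After insert 'owl': sets bits 2 4 8 -> bits=011111111
Not inserted: hen ram rat yak — query each against bits=011111111:
query hen: checks bit0=0, bit3=1, bit8=1 (has a 0) -> no => not a false positive
query ram: checks bit1=1, bit4=1, bit8=1 (all 1) -> maybe => FALSE POSITIVE
query rat: checks bit2=1, bit3=1, bit7=1 (all 1) -> maybe => FALSE POSITIVE
query yak: checks bit2=1, bit5=1, bit8=1 (all 1) -> maybe => FALSE POSITIVE
False positives (alphabetical): ram rat yak

Answer: ram rat yak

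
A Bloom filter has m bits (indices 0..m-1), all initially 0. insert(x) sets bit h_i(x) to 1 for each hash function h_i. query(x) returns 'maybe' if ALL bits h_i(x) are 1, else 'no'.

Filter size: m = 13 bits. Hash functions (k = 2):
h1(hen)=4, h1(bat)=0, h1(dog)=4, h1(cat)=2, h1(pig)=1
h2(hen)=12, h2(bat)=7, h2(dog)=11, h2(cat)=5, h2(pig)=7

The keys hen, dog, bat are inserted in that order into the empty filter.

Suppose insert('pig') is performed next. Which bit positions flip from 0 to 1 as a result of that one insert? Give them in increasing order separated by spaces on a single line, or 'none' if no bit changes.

Answer: 1

Derivation:
Start: bits=0000000000000
After insert 'hen': sets bits 4 12 -> bits=0000100000001
After insert 'dog': sets bits 4 11 -> bits=0000100000011
After insert 'bat': sets bits 0 7 -> bits=1000100100011
insert 'pig' would touch bits 1 7; currently bit1=0, bit7=1
Bits that are 0 among those (would change 0->1): 1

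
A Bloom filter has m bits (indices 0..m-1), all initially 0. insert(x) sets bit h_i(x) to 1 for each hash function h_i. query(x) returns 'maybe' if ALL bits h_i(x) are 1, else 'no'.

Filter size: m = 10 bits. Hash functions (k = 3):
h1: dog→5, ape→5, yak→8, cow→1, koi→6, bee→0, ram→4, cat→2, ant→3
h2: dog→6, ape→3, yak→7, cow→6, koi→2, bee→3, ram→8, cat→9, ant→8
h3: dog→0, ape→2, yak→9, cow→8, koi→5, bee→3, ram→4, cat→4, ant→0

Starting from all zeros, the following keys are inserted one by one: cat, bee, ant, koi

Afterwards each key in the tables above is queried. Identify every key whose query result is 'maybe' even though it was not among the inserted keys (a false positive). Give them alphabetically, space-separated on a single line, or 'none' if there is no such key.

Start: bits=0000000000
After insert 'cat': sets bits 2 4 9 -> bits=0010100001
After insert 'bee': sets bits 0 3 -> bits=1011100001
After insert 'ant': sets bits 0 3 8 -> bits=1011100011
After insert 'koi': sets bits 2 5 6 -> bits=1011111011
Not inserted: ape cow dog ram yak — query each against bits=1011111011:
query ape: checks bit2=1, bit3=1, bit5=1 (all 1) -> maybe => FALSE POSITIVE
query cow: checks bit1=0, bit6=1, bit8=1 (has a 0) -> no => not a false positive
query dog: checks bit0=1, bit5=1, bit6=1 (all 1) -> maybe => FALSE POSITIVE
query ram: checks bit4=1, bit8=1 (all 1) -> maybe => FALSE POSITIVE
query yak: checks bit7=0, bit8=1, bit9=1 (has a 0) -> no => not a false positive
False positives (alphabetical): ape dog ram

Answer: ape dog ram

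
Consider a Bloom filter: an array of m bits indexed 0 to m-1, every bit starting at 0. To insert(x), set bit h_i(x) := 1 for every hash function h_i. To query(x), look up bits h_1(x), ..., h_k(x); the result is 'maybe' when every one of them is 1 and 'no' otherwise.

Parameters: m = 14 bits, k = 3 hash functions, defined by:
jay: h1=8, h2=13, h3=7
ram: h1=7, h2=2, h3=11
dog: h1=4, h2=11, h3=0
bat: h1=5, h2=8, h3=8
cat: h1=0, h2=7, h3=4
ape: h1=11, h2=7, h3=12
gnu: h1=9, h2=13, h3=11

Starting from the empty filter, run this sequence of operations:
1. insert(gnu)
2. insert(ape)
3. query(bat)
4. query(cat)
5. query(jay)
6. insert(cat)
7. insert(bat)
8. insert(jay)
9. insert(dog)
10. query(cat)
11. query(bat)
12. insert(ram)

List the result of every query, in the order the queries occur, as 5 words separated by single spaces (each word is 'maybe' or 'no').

Answer: no no no maybe maybe

Derivation:
Start: bits=00000000000000
Op 1: insert gnu -> sets bits 9 11 13 -> bits=00000000010101
Op 2: insert ape -> sets bits 7 11 12 -> bits=00000001010111
Op 3: query bat -> checks bit5=0, bit8=0 (has a 0) -> no
Op 4: query cat -> checks bit0=0, bit4=0, bit7=1 (has a 0) -> no
Op 5: query jay -> checks bit7=1, bit8=0, bit13=1 (has a 0) -> no
Op 6: insert cat -> sets bits 0 4 7 -> bits=10001001010111
Op 7: insert bat -> sets bits 5 8 -> bits=10001101110111
Op 8: insert jay -> sets bits 7 8 13 -> bits=10001101110111
Op 9: insert dog -> sets bits 0 4 11 -> bits=10001101110111
Op 10: query cat -> checks bit0=1, bit4=1, bit7=1 (all 1) -> maybe
Op 11: query bat -> checks bit5=1, bit8=1 (all 1) -> maybe
Op 12: insert ram -> sets bits 2 7 11 -> bits=10101101110111
Query results in order: no no no maybe maybe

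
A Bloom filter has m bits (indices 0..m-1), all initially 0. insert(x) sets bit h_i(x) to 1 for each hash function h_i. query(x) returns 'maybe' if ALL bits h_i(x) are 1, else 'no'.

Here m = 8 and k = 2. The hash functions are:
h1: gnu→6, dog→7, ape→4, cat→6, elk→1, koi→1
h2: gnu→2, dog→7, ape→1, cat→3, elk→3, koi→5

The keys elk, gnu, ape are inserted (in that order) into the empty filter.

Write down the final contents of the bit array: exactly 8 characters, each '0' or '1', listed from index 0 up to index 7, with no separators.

Answer: 01111010

Derivation:
Start: bits=00000000
After insert 'elk': sets bits 1 3 -> bits=01010000
After insert 'gnu': sets bits 2 6 -> bits=01110010
After insert 'ape': sets bits 1 4 -> bits=01111010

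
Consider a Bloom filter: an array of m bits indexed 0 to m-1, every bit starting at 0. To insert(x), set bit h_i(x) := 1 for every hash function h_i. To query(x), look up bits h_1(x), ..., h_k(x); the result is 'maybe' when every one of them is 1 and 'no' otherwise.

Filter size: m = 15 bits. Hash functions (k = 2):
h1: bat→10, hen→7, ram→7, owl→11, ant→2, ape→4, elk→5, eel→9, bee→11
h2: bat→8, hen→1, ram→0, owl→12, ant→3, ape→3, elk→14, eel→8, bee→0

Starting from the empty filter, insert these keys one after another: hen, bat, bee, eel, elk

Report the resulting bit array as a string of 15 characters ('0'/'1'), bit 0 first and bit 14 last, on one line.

Start: bits=000000000000000
After insert 'hen': sets bits 1 7 -> bits=010000010000000
After insert 'bat': sets bits 8 10 -> bits=010000011010000
After insert 'bee': sets bits 0 11 -> bits=110000011011000
After insert 'eel': sets bits 8 9 -> bits=110000011111000
After insert 'elk': sets bits 5 14 -> bits=110001011111001

Answer: 110001011111001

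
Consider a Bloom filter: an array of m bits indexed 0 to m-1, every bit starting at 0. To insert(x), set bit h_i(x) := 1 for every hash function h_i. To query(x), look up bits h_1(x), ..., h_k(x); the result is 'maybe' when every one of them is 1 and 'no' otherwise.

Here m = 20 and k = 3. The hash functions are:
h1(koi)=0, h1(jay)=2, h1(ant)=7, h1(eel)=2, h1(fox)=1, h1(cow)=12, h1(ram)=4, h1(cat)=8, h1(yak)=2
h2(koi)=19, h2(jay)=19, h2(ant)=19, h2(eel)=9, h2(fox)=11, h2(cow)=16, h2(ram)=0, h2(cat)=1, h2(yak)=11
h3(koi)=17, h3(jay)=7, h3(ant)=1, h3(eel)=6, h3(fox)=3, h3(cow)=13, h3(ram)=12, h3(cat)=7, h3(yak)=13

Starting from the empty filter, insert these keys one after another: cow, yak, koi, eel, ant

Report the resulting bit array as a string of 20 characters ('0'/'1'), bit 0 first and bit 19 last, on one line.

Answer: 11100011010111001101

Derivation:
Start: bits=00000000000000000000
After insert 'cow': sets bits 12 13 16 -> bits=00000000000011001000
After insert 'yak': sets bits 2 11 13 -> bits=00100000000111001000
After insert 'koi': sets bits 0 17 19 -> bits=10100000000111001101
After insert 'eel': sets bits 2 6 9 -> bits=10100010010111001101
After insert 'ant': sets bits 1 7 19 -> bits=11100011010111001101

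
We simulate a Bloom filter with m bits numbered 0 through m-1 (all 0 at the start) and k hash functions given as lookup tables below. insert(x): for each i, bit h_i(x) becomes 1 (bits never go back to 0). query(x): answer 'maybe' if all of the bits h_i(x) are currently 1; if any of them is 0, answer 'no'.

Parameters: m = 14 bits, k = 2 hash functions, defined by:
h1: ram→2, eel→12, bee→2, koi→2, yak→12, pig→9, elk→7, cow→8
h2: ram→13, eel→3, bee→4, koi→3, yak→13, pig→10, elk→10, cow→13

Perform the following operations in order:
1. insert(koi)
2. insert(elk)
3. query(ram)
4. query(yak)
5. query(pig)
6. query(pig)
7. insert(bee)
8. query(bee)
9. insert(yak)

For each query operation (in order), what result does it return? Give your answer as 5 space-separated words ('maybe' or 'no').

Answer: no no no no maybe

Derivation:
Start: bits=00000000000000
Op 1: insert koi -> sets bits 2 3 -> bits=00110000000000
Op 2: insert elk -> sets bits 7 10 -> bits=00110001001000
Op 3: query ram -> checks bit2=1, bit13=0 (has a 0) -> no
Op 4: query yak -> checks bit12=0, bit13=0 (has a 0) -> no
Op 5: query pig -> checks bit9=0, bit10=1 (has a 0) -> no
Op 6: query pig -> checks bit9=0, bit10=1 (has a 0) -> no
Op 7: insert bee -> sets bits 2 4 -> bits=00111001001000
Op 8: query bee -> checks bit2=1, bit4=1 (all 1) -> maybe
Op 9: insert yak -> sets bits 12 13 -> bits=00111001001011
Query results in order: no no no no maybe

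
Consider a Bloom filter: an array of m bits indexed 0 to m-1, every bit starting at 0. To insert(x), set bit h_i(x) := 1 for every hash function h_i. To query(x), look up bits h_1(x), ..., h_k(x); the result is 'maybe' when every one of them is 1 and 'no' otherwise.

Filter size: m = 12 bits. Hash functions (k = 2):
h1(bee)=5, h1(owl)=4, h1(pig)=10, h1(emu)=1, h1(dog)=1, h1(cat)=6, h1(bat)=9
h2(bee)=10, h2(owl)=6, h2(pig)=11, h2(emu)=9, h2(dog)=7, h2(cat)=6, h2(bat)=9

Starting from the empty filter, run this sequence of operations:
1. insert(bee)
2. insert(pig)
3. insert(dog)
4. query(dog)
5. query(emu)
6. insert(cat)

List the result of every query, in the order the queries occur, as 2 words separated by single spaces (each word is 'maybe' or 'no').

Start: bits=000000000000
Op 1: insert bee -> sets bits 5 10 -> bits=000001000010
Op 2: insert pig -> sets bits 10 11 -> bits=000001000011
Op 3: insert dog -> sets bits 1 7 -> bits=010001010011
Op 4: query dog -> checks bit1=1, bit7=1 (all 1) -> maybe
Op 5: query emu -> checks bit1=1, bit9=0 (has a 0) -> no
Op 6: insert cat -> sets bits 6 -> bits=010001110011
Query results in order: maybe no

Answer: maybe no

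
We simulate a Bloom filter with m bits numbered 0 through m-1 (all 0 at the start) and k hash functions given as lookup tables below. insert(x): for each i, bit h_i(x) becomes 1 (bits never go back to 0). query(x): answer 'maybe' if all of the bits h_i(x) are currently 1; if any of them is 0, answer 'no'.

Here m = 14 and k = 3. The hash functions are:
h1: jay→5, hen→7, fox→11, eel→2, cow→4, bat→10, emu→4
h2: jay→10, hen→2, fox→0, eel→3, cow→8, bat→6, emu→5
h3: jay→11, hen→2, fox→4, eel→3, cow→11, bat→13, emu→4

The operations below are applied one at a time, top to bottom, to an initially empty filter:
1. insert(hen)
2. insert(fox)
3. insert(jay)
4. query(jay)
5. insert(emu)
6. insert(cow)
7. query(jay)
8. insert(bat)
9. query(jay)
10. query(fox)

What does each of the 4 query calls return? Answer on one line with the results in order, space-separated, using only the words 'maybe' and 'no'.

Answer: maybe maybe maybe maybe

Derivation:
Start: bits=00000000000000
Op 1: insert hen -> sets bits 2 7 -> bits=00100001000000
Op 2: insert fox -> sets bits 0 4 11 -> bits=10101001000100
Op 3: insert jay -> sets bits 5 10 11 -> bits=10101101001100
Op 4: query jay -> checks bit5=1, bit10=1, bit11=1 (all 1) -> maybe
Op 5: insert emu -> sets bits 4 5 -> bits=10101101001100
Op 6: insert cow -> sets bits 4 8 11 -> bits=10101101101100
Op 7: query jay -> checks bit5=1, bit10=1, bit11=1 (all 1) -> maybe
Op 8: insert bat -> sets bits 6 10 13 -> bits=10101111101101
Op 9: query jay -> checks bit5=1, bit10=1, bit11=1 (all 1) -> maybe
Op 10: query fox -> checks bit0=1, bit4=1, bit11=1 (all 1) -> maybe
Query results in order: maybe maybe maybe maybe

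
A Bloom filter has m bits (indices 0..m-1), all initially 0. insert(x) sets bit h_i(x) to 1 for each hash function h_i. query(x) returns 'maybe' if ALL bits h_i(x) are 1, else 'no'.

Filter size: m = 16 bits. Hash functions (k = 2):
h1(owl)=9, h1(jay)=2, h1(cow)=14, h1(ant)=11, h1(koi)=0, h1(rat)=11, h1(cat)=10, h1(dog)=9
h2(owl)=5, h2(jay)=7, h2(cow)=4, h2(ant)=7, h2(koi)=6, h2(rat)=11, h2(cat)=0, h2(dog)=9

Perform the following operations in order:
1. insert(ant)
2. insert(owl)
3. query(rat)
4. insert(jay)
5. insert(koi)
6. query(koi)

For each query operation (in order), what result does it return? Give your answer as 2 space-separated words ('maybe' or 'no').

Start: bits=0000000000000000
Op 1: insert ant -> sets bits 7 11 -> bits=0000000100010000
Op 2: insert owl -> sets bits 5 9 -> bits=0000010101010000
Op 3: query rat -> checks bit11=1 (all 1) -> maybe
Op 4: insert jay -> sets bits 2 7 -> bits=0010010101010000
Op 5: insert koi -> sets bits 0 6 -> bits=1010011101010000
Op 6: query koi -> checks bit0=1, bit6=1 (all 1) -> maybe
Query results in order: maybe maybe

Answer: maybe maybe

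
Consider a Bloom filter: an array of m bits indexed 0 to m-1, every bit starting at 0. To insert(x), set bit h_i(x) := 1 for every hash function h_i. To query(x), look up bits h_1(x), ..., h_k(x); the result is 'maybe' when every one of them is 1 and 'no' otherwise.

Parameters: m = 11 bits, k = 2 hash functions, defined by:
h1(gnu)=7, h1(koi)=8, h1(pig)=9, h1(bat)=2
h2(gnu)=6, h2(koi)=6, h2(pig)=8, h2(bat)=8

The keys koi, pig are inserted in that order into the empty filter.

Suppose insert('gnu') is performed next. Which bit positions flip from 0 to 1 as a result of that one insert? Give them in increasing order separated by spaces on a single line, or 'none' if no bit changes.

Answer: 7

Derivation:
Start: bits=00000000000
After insert 'koi': sets bits 6 8 -> bits=00000010100
After insert 'pig': sets bits 8 9 -> bits=00000010110
insert 'gnu' would touch bits 6 7; currently bit6=1, bit7=0
Bits that are 0 among those (would change 0->1): 7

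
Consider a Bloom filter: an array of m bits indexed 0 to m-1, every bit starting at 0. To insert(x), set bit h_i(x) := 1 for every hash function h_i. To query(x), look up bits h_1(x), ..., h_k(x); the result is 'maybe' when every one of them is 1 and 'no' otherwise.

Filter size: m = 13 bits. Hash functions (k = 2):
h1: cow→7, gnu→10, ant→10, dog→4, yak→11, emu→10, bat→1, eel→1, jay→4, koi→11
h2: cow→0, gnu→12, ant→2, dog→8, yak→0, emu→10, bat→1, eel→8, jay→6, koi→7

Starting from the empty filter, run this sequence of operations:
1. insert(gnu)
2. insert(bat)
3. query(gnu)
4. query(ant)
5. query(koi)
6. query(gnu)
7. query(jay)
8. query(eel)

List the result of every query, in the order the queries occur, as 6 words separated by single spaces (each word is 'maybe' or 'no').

Answer: maybe no no maybe no no

Derivation:
Start: bits=0000000000000
Op 1: insert gnu -> sets bits 10 12 -> bits=0000000000101
Op 2: insert bat -> sets bits 1 -> bits=0100000000101
Op 3: query gnu -> checks bit10=1, bit12=1 (all 1) -> maybe
Op 4: query ant -> checks bit2=0, bit10=1 (has a 0) -> no
Op 5: query koi -> checks bit7=0, bit11=0 (has a 0) -> no
Op 6: query gnu -> checks bit10=1, bit12=1 (all 1) -> maybe
Op 7: query jay -> checks bit4=0, bit6=0 (has a 0) -> no
Op 8: query eel -> checks bit1=1, bit8=0 (has a 0) -> no
Query results in order: maybe no no maybe no no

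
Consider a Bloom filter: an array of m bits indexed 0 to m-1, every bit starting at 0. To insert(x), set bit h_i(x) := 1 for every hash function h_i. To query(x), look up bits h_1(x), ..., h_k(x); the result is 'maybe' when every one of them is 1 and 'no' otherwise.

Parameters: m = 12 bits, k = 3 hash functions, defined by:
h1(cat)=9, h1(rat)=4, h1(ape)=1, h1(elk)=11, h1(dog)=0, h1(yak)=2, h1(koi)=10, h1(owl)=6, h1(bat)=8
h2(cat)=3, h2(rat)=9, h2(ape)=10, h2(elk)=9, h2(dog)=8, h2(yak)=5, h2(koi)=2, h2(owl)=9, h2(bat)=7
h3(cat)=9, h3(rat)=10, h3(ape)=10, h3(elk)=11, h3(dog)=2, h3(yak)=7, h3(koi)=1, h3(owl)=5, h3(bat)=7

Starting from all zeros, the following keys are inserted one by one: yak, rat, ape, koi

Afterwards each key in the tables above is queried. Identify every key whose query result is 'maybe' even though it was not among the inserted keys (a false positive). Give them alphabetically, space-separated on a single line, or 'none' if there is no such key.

Answer: none

Derivation:
Start: bits=000000000000
After insert 'yak': sets bits 2 5 7 -> bits=001001010000
After insert 'rat': sets bits 4 9 10 -> bits=001011010110
After insert 'ape': sets bits 1 10 -> bits=011011010110
After insert 'koi': sets bits 1 2 10 -> bits=011011010110
Not inserted: bat cat dog elk owl — query each against bits=011011010110:
query bat: checks bit7=1, bit8=0 (has a 0) -> no => not a false positive
query cat: checks bit3=0, bit9=1 (has a 0) -> no => not a false positive
query dog: checks bit0=0, bit2=1, bit8=0 (has a 0) -> no => not a false positive
query elk: checks bit9=1, bit11=0 (has a 0) -> no => not a false positive
query owl: checks bit5=1, bit6=0, bit9=1 (has a 0) -> no => not a false positive
False positives (alphabetical): none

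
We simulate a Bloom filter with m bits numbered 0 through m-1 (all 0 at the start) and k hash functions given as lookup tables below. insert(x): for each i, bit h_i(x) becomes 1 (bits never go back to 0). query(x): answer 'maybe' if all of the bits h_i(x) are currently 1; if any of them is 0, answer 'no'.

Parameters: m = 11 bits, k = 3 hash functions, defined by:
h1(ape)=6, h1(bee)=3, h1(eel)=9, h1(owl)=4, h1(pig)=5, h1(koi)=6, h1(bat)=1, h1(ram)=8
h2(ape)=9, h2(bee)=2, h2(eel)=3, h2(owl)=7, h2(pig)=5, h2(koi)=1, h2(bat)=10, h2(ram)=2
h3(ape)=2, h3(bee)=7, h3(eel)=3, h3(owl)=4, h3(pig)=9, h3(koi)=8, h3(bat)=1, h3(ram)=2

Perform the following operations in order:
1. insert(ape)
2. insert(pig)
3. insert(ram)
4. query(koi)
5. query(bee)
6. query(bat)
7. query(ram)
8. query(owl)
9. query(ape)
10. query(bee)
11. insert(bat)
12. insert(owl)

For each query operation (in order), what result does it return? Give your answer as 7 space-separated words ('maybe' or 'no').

Answer: no no no maybe no maybe no

Derivation:
Start: bits=00000000000
Op 1: insert ape -> sets bits 2 6 9 -> bits=00100010010
Op 2: insert pig -> sets bits 5 9 -> bits=00100110010
Op 3: insert ram -> sets bits 2 8 -> bits=00100110110
Op 4: query koi -> checks bit1=0, bit6=1, bit8=1 (has a 0) -> no
Op 5: query bee -> checks bit2=1, bit3=0, bit7=0 (has a 0) -> no
Op 6: query bat -> checks bit1=0, bit10=0 (has a 0) -> no
Op 7: query ram -> checks bit2=1, bit8=1 (all 1) -> maybe
Op 8: query owl -> checks bit4=0, bit7=0 (has a 0) -> no
Op 9: query ape -> checks bit2=1, bit6=1, bit9=1 (all 1) -> maybe
Op 10: query bee -> checks bit2=1, bit3=0, bit7=0 (has a 0) -> no
Op 11: insert bat -> sets bits 1 10 -> bits=01100110111
Op 12: insert owl -> sets bits 4 7 -> bits=01101111111
Query results in order: no no no maybe no maybe no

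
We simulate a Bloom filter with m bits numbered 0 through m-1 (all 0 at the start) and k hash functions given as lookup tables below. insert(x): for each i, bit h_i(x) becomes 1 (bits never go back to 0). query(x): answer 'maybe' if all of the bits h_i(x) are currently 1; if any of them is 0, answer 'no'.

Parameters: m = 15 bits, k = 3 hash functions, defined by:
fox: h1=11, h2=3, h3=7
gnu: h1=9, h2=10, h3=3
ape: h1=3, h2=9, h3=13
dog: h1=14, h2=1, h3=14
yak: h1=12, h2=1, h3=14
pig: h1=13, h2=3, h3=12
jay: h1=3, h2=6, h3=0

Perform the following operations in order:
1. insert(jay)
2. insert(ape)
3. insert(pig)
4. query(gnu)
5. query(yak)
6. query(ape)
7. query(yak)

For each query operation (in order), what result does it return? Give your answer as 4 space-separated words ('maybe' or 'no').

Start: bits=000000000000000
Op 1: insert jay -> sets bits 0 3 6 -> bits=100100100000000
Op 2: insert ape -> sets bits 3 9 13 -> bits=100100100100010
Op 3: insert pig -> sets bits 3 12 13 -> bits=100100100100110
Op 4: query gnu -> checks bit3=1, bit9=1, bit10=0 (has a 0) -> no
Op 5: query yak -> checks bit1=0, bit12=1, bit14=0 (has a 0) -> no
Op 6: query ape -> checks bit3=1, bit9=1, bit13=1 (all 1) -> maybe
Op 7: query yak -> checks bit1=0, bit12=1, bit14=0 (has a 0) -> no
Query results in order: no no maybe no

Answer: no no maybe no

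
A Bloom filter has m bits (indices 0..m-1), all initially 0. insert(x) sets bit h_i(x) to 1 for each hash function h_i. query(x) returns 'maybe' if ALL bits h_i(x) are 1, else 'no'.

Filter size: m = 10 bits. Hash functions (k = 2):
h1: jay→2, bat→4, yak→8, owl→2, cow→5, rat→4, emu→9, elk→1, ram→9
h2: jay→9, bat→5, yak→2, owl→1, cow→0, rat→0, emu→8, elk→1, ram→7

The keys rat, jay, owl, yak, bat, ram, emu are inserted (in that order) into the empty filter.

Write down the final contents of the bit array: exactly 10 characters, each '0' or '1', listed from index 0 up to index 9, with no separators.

Answer: 1110110111

Derivation:
Start: bits=0000000000
After insert 'rat': sets bits 0 4 -> bits=1000100000
After insert 'jay': sets bits 2 9 -> bits=1010100001
After insert 'owl': sets bits 1 2 -> bits=1110100001
After insert 'yak': sets bits 2 8 -> bits=1110100011
After insert 'bat': sets bits 4 5 -> bits=1110110011
After insert 'ram': sets bits 7 9 -> bits=1110110111
After insert 'emu': sets bits 8 9 -> bits=1110110111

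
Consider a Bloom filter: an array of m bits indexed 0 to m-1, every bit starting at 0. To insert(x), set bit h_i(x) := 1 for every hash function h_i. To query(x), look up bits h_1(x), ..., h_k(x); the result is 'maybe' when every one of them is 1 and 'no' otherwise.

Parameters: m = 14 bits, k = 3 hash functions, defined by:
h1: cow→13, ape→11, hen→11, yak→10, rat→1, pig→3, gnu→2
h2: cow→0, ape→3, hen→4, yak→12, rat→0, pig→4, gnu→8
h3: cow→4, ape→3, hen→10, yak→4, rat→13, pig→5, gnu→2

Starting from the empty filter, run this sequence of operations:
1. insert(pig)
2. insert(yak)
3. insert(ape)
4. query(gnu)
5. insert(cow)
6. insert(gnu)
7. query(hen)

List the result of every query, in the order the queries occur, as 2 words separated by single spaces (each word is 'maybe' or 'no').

Start: bits=00000000000000
Op 1: insert pig -> sets bits 3 4 5 -> bits=00011100000000
Op 2: insert yak -> sets bits 4 10 12 -> bits=00011100001010
Op 3: insert ape -> sets bits 3 11 -> bits=00011100001110
Op 4: query gnu -> checks bit2=0, bit8=0 (has a 0) -> no
Op 5: insert cow -> sets bits 0 4 13 -> bits=10011100001111
Op 6: insert gnu -> sets bits 2 8 -> bits=10111100101111
Op 7: query hen -> checks bit4=1, bit10=1, bit11=1 (all 1) -> maybe
Query results in order: no maybe

Answer: no maybe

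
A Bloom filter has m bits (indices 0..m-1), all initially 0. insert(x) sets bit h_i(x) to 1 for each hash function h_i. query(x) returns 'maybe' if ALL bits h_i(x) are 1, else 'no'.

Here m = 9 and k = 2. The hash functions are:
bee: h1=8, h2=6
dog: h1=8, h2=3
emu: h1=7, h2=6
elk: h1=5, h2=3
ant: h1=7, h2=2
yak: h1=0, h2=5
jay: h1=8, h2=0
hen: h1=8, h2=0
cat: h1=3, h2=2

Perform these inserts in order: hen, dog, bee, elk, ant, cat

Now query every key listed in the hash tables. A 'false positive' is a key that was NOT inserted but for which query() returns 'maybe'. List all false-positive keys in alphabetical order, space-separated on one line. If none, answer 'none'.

Start: bits=000000000
After insert 'hen': sets bits 0 8 -> bits=100000001
After insert 'dog': sets bits 3 8 -> bits=100100001
After insert 'bee': sets bits 6 8 -> bits=100100101
After insert 'elk': sets bits 3 5 -> bits=100101101
After insert 'ant': sets bits 2 7 -> bits=101101111
After insert 'cat': sets bits 2 3 -> bits=101101111
Not inserted: emu jay yak — query each against bits=101101111:
query emu: checks bit6=1, bit7=1 (all 1) -> maybe => FALSE POSITIVE
query jay: checks bit0=1, bit8=1 (all 1) -> maybe => FALSE POSITIVE
query yak: checks bit0=1, bit5=1 (all 1) -> maybe => FALSE POSITIVE
False positives (alphabetical): emu jay yak

Answer: emu jay yak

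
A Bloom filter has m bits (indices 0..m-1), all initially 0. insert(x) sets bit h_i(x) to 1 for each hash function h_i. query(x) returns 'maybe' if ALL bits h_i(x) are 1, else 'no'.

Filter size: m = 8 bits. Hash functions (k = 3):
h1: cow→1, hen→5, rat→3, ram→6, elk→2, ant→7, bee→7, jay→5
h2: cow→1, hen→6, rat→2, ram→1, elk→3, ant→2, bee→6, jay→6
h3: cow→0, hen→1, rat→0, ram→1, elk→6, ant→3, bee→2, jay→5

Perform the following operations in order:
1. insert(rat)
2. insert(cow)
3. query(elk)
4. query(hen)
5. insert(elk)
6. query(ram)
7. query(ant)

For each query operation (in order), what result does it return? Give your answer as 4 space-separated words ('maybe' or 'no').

Start: bits=00000000
Op 1: insert rat -> sets bits 0 2 3 -> bits=10110000
Op 2: insert cow -> sets bits 0 1 -> bits=11110000
Op 3: query elk -> checks bit2=1, bit3=1, bit6=0 (has a 0) -> no
Op 4: query hen -> checks bit1=1, bit5=0, bit6=0 (has a 0) -> no
Op 5: insert elk -> sets bits 2 3 6 -> bits=11110010
Op 6: query ram -> checks bit1=1, bit6=1 (all 1) -> maybe
Op 7: query ant -> checks bit2=1, bit3=1, bit7=0 (has a 0) -> no
Query results in order: no no maybe no

Answer: no no maybe no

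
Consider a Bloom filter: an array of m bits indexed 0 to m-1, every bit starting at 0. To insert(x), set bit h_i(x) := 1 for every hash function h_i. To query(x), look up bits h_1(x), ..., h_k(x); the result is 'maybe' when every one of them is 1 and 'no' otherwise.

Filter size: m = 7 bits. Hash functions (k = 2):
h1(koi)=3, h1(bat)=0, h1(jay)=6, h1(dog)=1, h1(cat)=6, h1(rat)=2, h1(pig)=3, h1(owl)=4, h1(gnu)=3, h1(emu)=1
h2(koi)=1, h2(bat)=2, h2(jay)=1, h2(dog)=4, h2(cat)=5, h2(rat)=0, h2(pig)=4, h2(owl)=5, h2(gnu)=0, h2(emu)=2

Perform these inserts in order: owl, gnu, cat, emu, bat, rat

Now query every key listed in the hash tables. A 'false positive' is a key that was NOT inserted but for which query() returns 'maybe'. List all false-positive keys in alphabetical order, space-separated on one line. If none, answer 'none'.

Start: bits=0000000
After insert 'owl': sets bits 4 5 -> bits=0000110
After insert 'gnu': sets bits 0 3 -> bits=1001110
After insert 'cat': sets bits 5 6 -> bits=1001111
After insert 'emu': sets bits 1 2 -> bits=1111111
After insert 'bat': sets bits 0 2 -> bits=1111111
After insert 'rat': sets bits 0 2 -> bits=1111111
Not inserted: dog jay koi pig — query each against bits=1111111:
query dog: checks bit1=1, bit4=1 (all 1) -> maybe => FALSE POSITIVE
query jay: checks bit1=1, bit6=1 (all 1) -> maybe => FALSE POSITIVE
query koi: checks bit1=1, bit3=1 (all 1) -> maybe => FALSE POSITIVE
query pig: checks bit3=1, bit4=1 (all 1) -> maybe => FALSE POSITIVE
False positives (alphabetical): dog jay koi pig

Answer: dog jay koi pig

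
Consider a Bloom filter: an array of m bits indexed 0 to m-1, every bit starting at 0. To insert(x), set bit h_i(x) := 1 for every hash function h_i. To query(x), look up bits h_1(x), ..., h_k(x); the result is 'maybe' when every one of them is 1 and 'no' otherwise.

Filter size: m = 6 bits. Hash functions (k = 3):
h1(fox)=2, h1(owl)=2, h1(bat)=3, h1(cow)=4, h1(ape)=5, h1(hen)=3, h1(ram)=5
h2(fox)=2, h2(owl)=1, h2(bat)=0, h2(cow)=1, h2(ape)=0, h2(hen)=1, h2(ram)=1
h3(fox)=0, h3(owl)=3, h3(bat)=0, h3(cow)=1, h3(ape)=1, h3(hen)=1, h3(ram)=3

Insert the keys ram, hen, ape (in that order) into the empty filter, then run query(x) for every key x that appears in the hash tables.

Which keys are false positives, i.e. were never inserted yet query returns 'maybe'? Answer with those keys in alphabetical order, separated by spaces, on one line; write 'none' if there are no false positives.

Start: bits=000000
After insert 'ram': sets bits 1 3 5 -> bits=010101
After insert 'hen': sets bits 1 3 -> bits=010101
After insert 'ape': sets bits 0 1 5 -> bits=110101
Not inserted: bat cow fox owl — query each against bits=110101:
query bat: checks bit0=1, bit3=1 (all 1) -> maybe => FALSE POSITIVE
query cow: checks bit1=1, bit4=0 (has a 0) -> no => not a false positive
query fox: checks bit0=1, bit2=0 (has a 0) -> no => not a false positive
query owl: checks bit1=1, bit2=0, bit3=1 (has a 0) -> no => not a false positive
False positives (alphabetical): bat

Answer: bat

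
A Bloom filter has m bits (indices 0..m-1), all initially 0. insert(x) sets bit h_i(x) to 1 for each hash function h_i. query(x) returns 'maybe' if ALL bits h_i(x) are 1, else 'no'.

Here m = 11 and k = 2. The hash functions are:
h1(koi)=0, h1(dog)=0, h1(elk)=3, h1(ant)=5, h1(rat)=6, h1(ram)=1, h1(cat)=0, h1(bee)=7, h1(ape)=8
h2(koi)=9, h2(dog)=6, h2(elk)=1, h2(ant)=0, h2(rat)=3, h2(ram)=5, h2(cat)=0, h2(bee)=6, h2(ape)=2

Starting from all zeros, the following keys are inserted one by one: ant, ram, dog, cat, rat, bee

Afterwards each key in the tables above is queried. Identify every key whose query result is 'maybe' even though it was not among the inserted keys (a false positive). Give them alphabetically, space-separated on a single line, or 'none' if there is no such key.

Start: bits=00000000000
After insert 'ant': sets bits 0 5 -> bits=10000100000
After insert 'ram': sets bits 1 5 -> bits=11000100000
After insert 'dog': sets bits 0 6 -> bits=11000110000
After insert 'cat': sets bits 0 -> bits=11000110000
After insert 'rat': sets bits 3 6 -> bits=11010110000
After insert 'bee': sets bits 6 7 -> bits=11010111000
Not inserted: ape elk koi — query each against bits=11010111000:
query ape: checks bit2=0, bit8=0 (has a 0) -> no => not a false positive
query elk: checks bit1=1, bit3=1 (all 1) -> maybe => FALSE POSITIVE
query koi: checks bit0=1, bit9=0 (has a 0) -> no => not a false positive
False positives (alphabetical): elk

Answer: elk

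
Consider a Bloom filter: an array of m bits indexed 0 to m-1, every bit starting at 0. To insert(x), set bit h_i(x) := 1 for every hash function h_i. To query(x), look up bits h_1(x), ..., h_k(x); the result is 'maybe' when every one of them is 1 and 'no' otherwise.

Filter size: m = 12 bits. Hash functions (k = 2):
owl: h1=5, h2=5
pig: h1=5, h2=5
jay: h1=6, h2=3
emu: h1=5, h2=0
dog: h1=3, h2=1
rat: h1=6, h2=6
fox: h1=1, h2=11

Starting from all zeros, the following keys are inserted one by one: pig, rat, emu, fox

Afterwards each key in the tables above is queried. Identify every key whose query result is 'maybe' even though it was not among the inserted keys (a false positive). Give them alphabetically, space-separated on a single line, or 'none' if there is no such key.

Answer: owl

Derivation:
Start: bits=000000000000
After insert 'pig': sets bits 5 -> bits=000001000000
After insert 'rat': sets bits 6 -> bits=000001100000
After insert 'emu': sets bits 0 5 -> bits=100001100000
After insert 'fox': sets bits 1 11 -> bits=110001100001
Not inserted: dog jay owl — query each against bits=110001100001:
query dog: checks bit1=1, bit3=0 (has a 0) -> no => not a false positive
query jay: checks bit3=0, bit6=1 (has a 0) -> no => not a false positive
query owl: checks bit5=1 (all 1) -> maybe => FALSE POSITIVE
False positives (alphabetical): owl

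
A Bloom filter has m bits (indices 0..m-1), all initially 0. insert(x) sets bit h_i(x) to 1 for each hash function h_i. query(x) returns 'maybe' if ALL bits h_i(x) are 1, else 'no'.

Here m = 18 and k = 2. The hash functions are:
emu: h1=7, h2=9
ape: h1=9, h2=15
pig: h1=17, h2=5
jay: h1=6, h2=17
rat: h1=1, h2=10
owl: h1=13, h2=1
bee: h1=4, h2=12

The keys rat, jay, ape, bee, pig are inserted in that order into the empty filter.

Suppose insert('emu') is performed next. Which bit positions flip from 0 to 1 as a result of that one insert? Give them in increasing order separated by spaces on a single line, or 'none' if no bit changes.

Answer: 7

Derivation:
Start: bits=000000000000000000
After insert 'rat': sets bits 1 10 -> bits=010000000010000000
After insert 'jay': sets bits 6 17 -> bits=010000100010000001
After insert 'ape': sets bits 9 15 -> bits=010000100110000101
After insert 'bee': sets bits 4 12 -> bits=010010100110100101
After insert 'pig': sets bits 5 17 -> bits=010011100110100101
insert 'emu' would touch bits 7 9; currently bit7=0, bit9=1
Bits that are 0 among those (would change 0->1): 7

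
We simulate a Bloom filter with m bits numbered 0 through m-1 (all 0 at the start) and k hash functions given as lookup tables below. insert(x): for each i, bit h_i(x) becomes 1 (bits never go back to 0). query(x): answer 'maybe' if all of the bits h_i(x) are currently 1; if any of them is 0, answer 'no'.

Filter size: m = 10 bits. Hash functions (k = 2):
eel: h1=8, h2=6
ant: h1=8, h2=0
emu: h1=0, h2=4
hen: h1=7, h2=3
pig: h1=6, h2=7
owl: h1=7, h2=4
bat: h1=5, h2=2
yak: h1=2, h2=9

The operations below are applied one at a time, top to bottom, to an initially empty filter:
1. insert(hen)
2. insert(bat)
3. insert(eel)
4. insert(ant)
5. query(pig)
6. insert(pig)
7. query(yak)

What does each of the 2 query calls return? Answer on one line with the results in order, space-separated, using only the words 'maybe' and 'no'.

Start: bits=0000000000
Op 1: insert hen -> sets bits 3 7 -> bits=0001000100
Op 2: insert bat -> sets bits 2 5 -> bits=0011010100
Op 3: insert eel -> sets bits 6 8 -> bits=0011011110
Op 4: insert ant -> sets bits 0 8 -> bits=1011011110
Op 5: query pig -> checks bit6=1, bit7=1 (all 1) -> maybe
Op 6: insert pig -> sets bits 6 7 -> bits=1011011110
Op 7: query yak -> checks bit2=1, bit9=0 (has a 0) -> no
Query results in order: maybe no

Answer: maybe no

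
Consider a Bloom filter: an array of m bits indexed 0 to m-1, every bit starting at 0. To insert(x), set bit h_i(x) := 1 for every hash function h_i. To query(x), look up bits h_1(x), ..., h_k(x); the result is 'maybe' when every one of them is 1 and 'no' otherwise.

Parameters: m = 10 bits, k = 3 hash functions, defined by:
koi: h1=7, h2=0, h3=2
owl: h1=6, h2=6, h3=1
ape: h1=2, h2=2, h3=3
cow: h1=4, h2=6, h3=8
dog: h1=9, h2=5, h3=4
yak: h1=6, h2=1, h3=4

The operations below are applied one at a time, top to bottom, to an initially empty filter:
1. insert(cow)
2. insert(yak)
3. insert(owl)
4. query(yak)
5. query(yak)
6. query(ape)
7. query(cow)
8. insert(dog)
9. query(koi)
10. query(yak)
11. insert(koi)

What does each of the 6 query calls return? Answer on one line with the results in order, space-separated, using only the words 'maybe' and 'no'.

Answer: maybe maybe no maybe no maybe

Derivation:
Start: bits=0000000000
Op 1: insert cow -> sets bits 4 6 8 -> bits=0000101010
Op 2: insert yak -> sets bits 1 4 6 -> bits=0100101010
Op 3: insert owl -> sets bits 1 6 -> bits=0100101010
Op 4: query yak -> checks bit1=1, bit4=1, bit6=1 (all 1) -> maybe
Op 5: query yak -> checks bit1=1, bit4=1, bit6=1 (all 1) -> maybe
Op 6: query ape -> checks bit2=0, bit3=0 (has a 0) -> no
Op 7: query cow -> checks bit4=1, bit6=1, bit8=1 (all 1) -> maybe
Op 8: insert dog -> sets bits 4 5 9 -> bits=0100111011
Op 9: query koi -> checks bit0=0, bit2=0, bit7=0 (has a 0) -> no
Op 10: query yak -> checks bit1=1, bit4=1, bit6=1 (all 1) -> maybe
Op 11: insert koi -> sets bits 0 2 7 -> bits=1110111111
Query results in order: maybe maybe no maybe no maybe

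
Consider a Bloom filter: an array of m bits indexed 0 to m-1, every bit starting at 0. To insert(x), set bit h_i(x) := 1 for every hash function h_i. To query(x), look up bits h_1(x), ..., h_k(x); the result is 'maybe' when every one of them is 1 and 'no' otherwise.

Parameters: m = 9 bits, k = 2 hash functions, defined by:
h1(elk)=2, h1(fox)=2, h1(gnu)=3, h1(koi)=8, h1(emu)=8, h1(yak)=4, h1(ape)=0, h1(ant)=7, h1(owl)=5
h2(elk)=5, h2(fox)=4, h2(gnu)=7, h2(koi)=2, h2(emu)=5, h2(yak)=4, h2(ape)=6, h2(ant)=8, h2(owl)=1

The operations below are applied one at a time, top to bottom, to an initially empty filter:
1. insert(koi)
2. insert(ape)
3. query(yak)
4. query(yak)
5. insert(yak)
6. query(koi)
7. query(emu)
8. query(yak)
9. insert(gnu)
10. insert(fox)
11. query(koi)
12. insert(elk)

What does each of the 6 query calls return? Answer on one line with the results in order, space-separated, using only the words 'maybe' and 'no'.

Answer: no no maybe no maybe maybe

Derivation:
Start: bits=000000000
Op 1: insert koi -> sets bits 2 8 -> bits=001000001
Op 2: insert ape -> sets bits 0 6 -> bits=101000101
Op 3: query yak -> checks bit4=0 (has a 0) -> no
Op 4: query yak -> checks bit4=0 (has a 0) -> no
Op 5: insert yak -> sets bits 4 -> bits=101010101
Op 6: query koi -> checks bit2=1, bit8=1 (all 1) -> maybe
Op 7: query emu -> checks bit5=0, bit8=1 (has a 0) -> no
Op 8: query yak -> checks bit4=1 (all 1) -> maybe
Op 9: insert gnu -> sets bits 3 7 -> bits=101110111
Op 10: insert fox -> sets bits 2 4 -> bits=101110111
Op 11: query koi -> checks bit2=1, bit8=1 (all 1) -> maybe
Op 12: insert elk -> sets bits 2 5 -> bits=101111111
Query results in order: no no maybe no maybe maybe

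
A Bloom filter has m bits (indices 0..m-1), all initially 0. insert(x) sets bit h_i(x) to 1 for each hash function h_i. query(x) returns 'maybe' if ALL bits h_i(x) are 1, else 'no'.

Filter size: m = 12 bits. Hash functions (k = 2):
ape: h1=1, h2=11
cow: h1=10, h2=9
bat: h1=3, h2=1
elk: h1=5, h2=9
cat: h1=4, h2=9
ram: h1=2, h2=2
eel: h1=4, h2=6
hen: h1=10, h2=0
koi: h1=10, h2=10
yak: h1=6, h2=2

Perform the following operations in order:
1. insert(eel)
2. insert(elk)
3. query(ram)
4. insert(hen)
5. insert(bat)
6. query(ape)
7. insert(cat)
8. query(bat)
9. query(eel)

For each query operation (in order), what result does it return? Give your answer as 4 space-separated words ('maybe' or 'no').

Answer: no no maybe maybe

Derivation:
Start: bits=000000000000
Op 1: insert eel -> sets bits 4 6 -> bits=000010100000
Op 2: insert elk -> sets bits 5 9 -> bits=000011100100
Op 3: query ram -> checks bit2=0 (has a 0) -> no
Op 4: insert hen -> sets bits 0 10 -> bits=100011100110
Op 5: insert bat -> sets bits 1 3 -> bits=110111100110
Op 6: query ape -> checks bit1=1, bit11=0 (has a 0) -> no
Op 7: insert cat -> sets bits 4 9 -> bits=110111100110
Op 8: query bat -> checks bit1=1, bit3=1 (all 1) -> maybe
Op 9: query eel -> checks bit4=1, bit6=1 (all 1) -> maybe
Query results in order: no no maybe maybe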